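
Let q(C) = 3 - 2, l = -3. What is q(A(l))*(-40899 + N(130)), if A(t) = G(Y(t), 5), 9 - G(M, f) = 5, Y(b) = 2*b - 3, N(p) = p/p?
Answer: -40898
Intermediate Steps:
N(p) = 1
Y(b) = -3 + 2*b
G(M, f) = 4 (G(M, f) = 9 - 1*5 = 9 - 5 = 4)
A(t) = 4
q(C) = 1
q(A(l))*(-40899 + N(130)) = 1*(-40899 + 1) = 1*(-40898) = -40898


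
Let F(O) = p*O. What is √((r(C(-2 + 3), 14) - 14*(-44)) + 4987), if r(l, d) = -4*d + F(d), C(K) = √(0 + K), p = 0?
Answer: 43*√3 ≈ 74.478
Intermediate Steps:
F(O) = 0 (F(O) = 0*O = 0)
C(K) = √K
r(l, d) = -4*d (r(l, d) = -4*d + 0 = -4*d)
√((r(C(-2 + 3), 14) - 14*(-44)) + 4987) = √((-4*14 - 14*(-44)) + 4987) = √((-56 + 616) + 4987) = √(560 + 4987) = √5547 = 43*√3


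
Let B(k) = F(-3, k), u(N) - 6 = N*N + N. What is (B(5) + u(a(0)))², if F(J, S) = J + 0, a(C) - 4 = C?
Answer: 529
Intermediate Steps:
a(C) = 4 + C
u(N) = 6 + N + N² (u(N) = 6 + (N*N + N) = 6 + (N² + N) = 6 + (N + N²) = 6 + N + N²)
F(J, S) = J
B(k) = -3
(B(5) + u(a(0)))² = (-3 + (6 + (4 + 0) + (4 + 0)²))² = (-3 + (6 + 4 + 4²))² = (-3 + (6 + 4 + 16))² = (-3 + 26)² = 23² = 529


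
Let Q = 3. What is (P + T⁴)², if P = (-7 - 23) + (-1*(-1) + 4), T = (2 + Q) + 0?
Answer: 360000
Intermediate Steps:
T = 5 (T = (2 + 3) + 0 = 5 + 0 = 5)
P = -25 (P = -30 + (1 + 4) = -30 + 5 = -25)
(P + T⁴)² = (-25 + 5⁴)² = (-25 + 625)² = 600² = 360000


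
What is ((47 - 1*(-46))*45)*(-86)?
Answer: -359910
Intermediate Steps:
((47 - 1*(-46))*45)*(-86) = ((47 + 46)*45)*(-86) = (93*45)*(-86) = 4185*(-86) = -359910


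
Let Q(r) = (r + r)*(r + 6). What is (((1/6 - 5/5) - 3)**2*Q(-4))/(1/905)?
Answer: -1914980/9 ≈ -2.1278e+5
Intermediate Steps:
Q(r) = 2*r*(6 + r) (Q(r) = (2*r)*(6 + r) = 2*r*(6 + r))
(((1/6 - 5/5) - 3)**2*Q(-4))/(1/905) = (((1/6 - 5/5) - 3)**2*(2*(-4)*(6 - 4)))/(1/905) = (((1*(1/6) - 5*1/5) - 3)**2*(2*(-4)*2))/(1/905) = (((1/6 - 1) - 3)**2*(-16))*905 = ((-5/6 - 3)**2*(-16))*905 = ((-23/6)**2*(-16))*905 = ((529/36)*(-16))*905 = -2116/9*905 = -1914980/9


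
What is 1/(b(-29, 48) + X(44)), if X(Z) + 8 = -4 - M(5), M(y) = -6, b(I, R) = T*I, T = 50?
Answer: -1/1456 ≈ -0.00068681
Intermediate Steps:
b(I, R) = 50*I
X(Z) = -6 (X(Z) = -8 + (-4 - 1*(-6)) = -8 + (-4 + 6) = -8 + 2 = -6)
1/(b(-29, 48) + X(44)) = 1/(50*(-29) - 6) = 1/(-1450 - 6) = 1/(-1456) = -1/1456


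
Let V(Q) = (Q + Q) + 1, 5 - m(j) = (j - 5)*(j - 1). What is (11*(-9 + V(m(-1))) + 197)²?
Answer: 2025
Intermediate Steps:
m(j) = 5 - (-1 + j)*(-5 + j) (m(j) = 5 - (j - 5)*(j - 1) = 5 - (-5 + j)*(-1 + j) = 5 - (-1 + j)*(-5 + j))
V(Q) = 1 + 2*Q (V(Q) = 2*Q + 1 = 1 + 2*Q)
(11*(-9 + V(m(-1))) + 197)² = (11*(-9 + (1 + 2*(-(6 - 1*(-1))))) + 197)² = (11*(-9 + (1 + 2*(-(6 + 1)))) + 197)² = (11*(-9 + (1 + 2*(-1*7))) + 197)² = (11*(-9 + (1 + 2*(-7))) + 197)² = (11*(-9 + (1 - 14)) + 197)² = (11*(-9 - 13) + 197)² = (11*(-22) + 197)² = (-242 + 197)² = (-45)² = 2025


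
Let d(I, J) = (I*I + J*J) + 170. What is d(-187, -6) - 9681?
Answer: 25494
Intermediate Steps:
d(I, J) = 170 + I**2 + J**2 (d(I, J) = (I**2 + J**2) + 170 = 170 + I**2 + J**2)
d(-187, -6) - 9681 = (170 + (-187)**2 + (-6)**2) - 9681 = (170 + 34969 + 36) - 9681 = 35175 - 9681 = 25494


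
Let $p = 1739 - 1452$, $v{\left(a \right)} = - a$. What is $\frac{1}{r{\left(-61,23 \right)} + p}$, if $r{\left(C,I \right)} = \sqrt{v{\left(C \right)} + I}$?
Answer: $\frac{41}{11755} - \frac{2 \sqrt{21}}{82285} \approx 0.0033765$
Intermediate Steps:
$p = 287$
$r{\left(C,I \right)} = \sqrt{I - C}$ ($r{\left(C,I \right)} = \sqrt{- C + I} = \sqrt{I - C}$)
$\frac{1}{r{\left(-61,23 \right)} + p} = \frac{1}{\sqrt{23 - -61} + 287} = \frac{1}{\sqrt{23 + 61} + 287} = \frac{1}{\sqrt{84} + 287} = \frac{1}{2 \sqrt{21} + 287} = \frac{1}{287 + 2 \sqrt{21}}$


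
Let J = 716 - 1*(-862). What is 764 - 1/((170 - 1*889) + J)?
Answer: 656275/859 ≈ 764.00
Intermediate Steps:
J = 1578 (J = 716 + 862 = 1578)
764 - 1/((170 - 1*889) + J) = 764 - 1/((170 - 1*889) + 1578) = 764 - 1/((170 - 889) + 1578) = 764 - 1/(-719 + 1578) = 764 - 1/859 = 656275/859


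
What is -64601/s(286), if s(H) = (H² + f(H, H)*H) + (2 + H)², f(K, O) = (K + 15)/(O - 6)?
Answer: -1292020/3300949 ≈ -0.39141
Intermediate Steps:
f(K, O) = (15 + K)/(-6 + O)
s(H) = H² + (2 + H)² + H*(15 + H)/(-6 + H) (s(H) = (H² + ((15 + H)/(-6 + H))*H) + (2 + H)² = (H² + H*(15 + H)/(-6 + H)) + (2 + H)² = H² + (2 + H)² + H*(15 + H)/(-6 + H))
-64601/s(286) = -64601*(-6 + 286)/(-24 - 7*286² - 5*286 + 2*286³) = -64601*280/(-24 - 7*81796 - 1430 + 2*23393656) = -64601*280/(-24 - 572572 - 1430 + 46787312) = -64601/((1/280)*46213286) = -64601/3300949/20 = -64601*20/3300949 = -1292020/3300949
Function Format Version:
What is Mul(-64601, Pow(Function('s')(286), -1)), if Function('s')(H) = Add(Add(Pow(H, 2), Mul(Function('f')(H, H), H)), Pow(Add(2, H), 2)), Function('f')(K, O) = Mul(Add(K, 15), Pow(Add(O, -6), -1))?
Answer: Rational(-1292020, 3300949) ≈ -0.39141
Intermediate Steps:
Function('f')(K, O) = Mul(Pow(Add(-6, O), -1), Add(15, K)) (Function('f')(K, O) = Mul(Add(15, K), Pow(Add(-6, O), -1)) = Mul(Pow(Add(-6, O), -1), Add(15, K)))
Function('s')(H) = Add(Pow(H, 2), Pow(Add(2, H), 2), Mul(H, Pow(Add(-6, H), -1), Add(15, H))) (Function('s')(H) = Add(Add(Pow(H, 2), Mul(Mul(Pow(Add(-6, H), -1), Add(15, H)), H)), Pow(Add(2, H), 2)) = Add(Add(Pow(H, 2), Mul(H, Pow(Add(-6, H), -1), Add(15, H))), Pow(Add(2, H), 2)) = Add(Pow(H, 2), Pow(Add(2, H), 2), Mul(H, Pow(Add(-6, H), -1), Add(15, H))))
Mul(-64601, Pow(Function('s')(286), -1)) = Mul(-64601, Pow(Mul(Pow(Add(-6, 286), -1), Add(-24, Mul(-7, Pow(286, 2)), Mul(-5, 286), Mul(2, Pow(286, 3)))), -1)) = Mul(-64601, Pow(Mul(Pow(280, -1), Add(-24, Mul(-7, 81796), -1430, Mul(2, 23393656))), -1)) = Mul(-64601, Pow(Mul(Rational(1, 280), Add(-24, -572572, -1430, 46787312)), -1)) = Mul(-64601, Pow(Mul(Rational(1, 280), 46213286), -1)) = Mul(-64601, Pow(Rational(3300949, 20), -1)) = Mul(-64601, Rational(20, 3300949)) = Rational(-1292020, 3300949)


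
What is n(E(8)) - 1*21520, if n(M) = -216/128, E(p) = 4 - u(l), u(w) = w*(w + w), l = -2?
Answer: -344347/16 ≈ -21522.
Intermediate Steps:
u(w) = 2*w**2 (u(w) = w*(2*w) = 2*w**2)
E(p) = -4 (E(p) = 4 - 2*(-2)**2 = 4 - 2*4 = 4 - 1*8 = 4 - 8 = -4)
n(M) = -27/16 (n(M) = -216*1/128 = -27/16)
n(E(8)) - 1*21520 = -27/16 - 1*21520 = -27/16 - 21520 = -344347/16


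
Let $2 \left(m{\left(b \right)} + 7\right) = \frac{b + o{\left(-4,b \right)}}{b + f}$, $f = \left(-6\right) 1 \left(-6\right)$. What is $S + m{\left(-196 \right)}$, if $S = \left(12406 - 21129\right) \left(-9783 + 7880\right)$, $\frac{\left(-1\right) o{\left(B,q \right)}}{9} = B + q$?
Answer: $\frac{1327988559}{80} \approx 1.66 \cdot 10^{7}$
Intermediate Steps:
$f = 36$ ($f = \left(-6\right) \left(-6\right) = 36$)
$o{\left(B,q \right)} = - 9 B - 9 q$ ($o{\left(B,q \right)} = - 9 \left(B + q\right) = - 9 B - 9 q$)
$S = 16599869$ ($S = \left(-8723\right) \left(-1903\right) = 16599869$)
$m{\left(b \right)} = -7 + \frac{36 - 8 b}{2 \left(36 + b\right)}$ ($m{\left(b \right)} = -7 + \frac{\left(b - \left(-36 + 9 b\right)\right) \frac{1}{b + 36}}{2} = -7 + \frac{\left(b - \left(-36 + 9 b\right)\right) \frac{1}{36 + b}}{2} = -7 + \frac{\left(36 - 8 b\right) \frac{1}{36 + b}}{2} = -7 + \frac{\frac{1}{36 + b} \left(36 - 8 b\right)}{2} = -7 + \frac{36 - 8 b}{2 \left(36 + b\right)}$)
$S + m{\left(-196 \right)} = 16599869 + \frac{-234 - -2156}{36 - 196} = 16599869 + \frac{-234 + 2156}{-160} = 16599869 - \frac{961}{80} = \frac{1327988559}{80}$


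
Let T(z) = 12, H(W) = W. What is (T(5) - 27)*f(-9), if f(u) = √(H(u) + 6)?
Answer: -15*I*√3 ≈ -25.981*I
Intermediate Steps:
f(u) = √(6 + u) (f(u) = √(u + 6) = √(6 + u))
(T(5) - 27)*f(-9) = (12 - 27)*√(6 - 9) = -15*I*√3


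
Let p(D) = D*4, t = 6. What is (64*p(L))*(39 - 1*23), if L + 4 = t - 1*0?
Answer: 8192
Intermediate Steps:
L = 2 (L = -4 + (6 - 1*0) = -4 + (6 + 0) = -4 + 6 = 2)
p(D) = 4*D
(64*p(L))*(39 - 1*23) = (64*(4*2))*(39 - 1*23) = (64*8)*(39 - 23) = 512*16 = 8192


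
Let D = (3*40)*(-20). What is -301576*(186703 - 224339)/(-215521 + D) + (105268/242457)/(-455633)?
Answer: -113987557961041454204/2188549109076891 ≈ -52084.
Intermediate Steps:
D = -2400 (D = 120*(-20) = -2400)
-301576*(186703 - 224339)/(-215521 + D) + (105268/242457)/(-455633) = -301576*(186703 - 224339)/(-215521 - 2400) + (105268/242457)/(-455633) = -301576/((-217921/(-37636))) + (105268*(1/242457))*(-1/455633) = -301576/((-217921*(-1/37636))) + (105268/242457)*(-1/455633) = -301576/217921/37636 - 105268/110471410281 = -301576*37636/217921 - 105268/110471410281 = -1031828576/19811 - 105268/110471410281 = -113987557961041454204/2188549109076891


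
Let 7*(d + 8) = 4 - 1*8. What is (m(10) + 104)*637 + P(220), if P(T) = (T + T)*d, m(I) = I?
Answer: 481926/7 ≈ 68847.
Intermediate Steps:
d = -60/7 (d = -8 + (4 - 1*8)/7 = -8 + (4 - 8)/7 = -8 + (1/7)*(-4) = -8 - 4/7 = -60/7 ≈ -8.5714)
P(T) = -120*T/7 (P(T) = (T + T)*(-60/7) = (2*T)*(-60/7) = -120*T/7)
(m(10) + 104)*637 + P(220) = (10 + 104)*637 - 120/7*220 = 114*637 - 26400/7 = 72618 - 26400/7 = 481926/7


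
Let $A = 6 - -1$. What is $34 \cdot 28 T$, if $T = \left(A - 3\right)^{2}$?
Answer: $15232$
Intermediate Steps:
$A = 7$ ($A = 6 + 1 = 7$)
$T = 16$ ($T = \left(7 - 3\right)^{2} = 4^{2} = 16$)
$34 \cdot 28 T = 34 \cdot 28 \cdot 16 = 952 \cdot 16 = 15232$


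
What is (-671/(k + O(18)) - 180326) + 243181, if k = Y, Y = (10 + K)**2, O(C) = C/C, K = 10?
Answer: 25204184/401 ≈ 62853.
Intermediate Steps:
O(C) = 1
Y = 400 (Y = (10 + 10)**2 = 20**2 = 400)
k = 400
(-671/(k + O(18)) - 180326) + 243181 = (-671/(400 + 1) - 180326) + 243181 = (-671/401 - 180326) + 243181 = -72311397/401 + 243181 = 25204184/401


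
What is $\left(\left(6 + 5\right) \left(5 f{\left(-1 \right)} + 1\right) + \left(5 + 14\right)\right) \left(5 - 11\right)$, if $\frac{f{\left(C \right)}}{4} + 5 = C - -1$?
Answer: $6420$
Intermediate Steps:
$f{\left(C \right)} = -16 + 4 C$ ($f{\left(C \right)} = -20 + 4 \left(C - -1\right) = -20 + 4 \left(C + 1\right) = -20 + 4 \left(1 + C\right) = -20 + \left(4 + 4 C\right) = -16 + 4 C$)
$\left(\left(6 + 5\right) \left(5 f{\left(-1 \right)} + 1\right) + \left(5 + 14\right)\right) \left(5 - 11\right) = \left(\left(6 + 5\right) \left(5 \left(-16 + 4 \left(-1\right)\right) + 1\right) + \left(5 + 14\right)\right) \left(5 - 11\right) = \left(11 \left(5 \left(-16 - 4\right) + 1\right) + 19\right) \left(5 - 11\right) = \left(11 \left(5 \left(-20\right) + 1\right) + 19\right) \left(-6\right) = \left(11 \left(-100 + 1\right) + 19\right) \left(-6\right) = \left(11 \left(-99\right) + 19\right) \left(-6\right) = \left(-1089 + 19\right) \left(-6\right) = \left(-1070\right) \left(-6\right) = 6420$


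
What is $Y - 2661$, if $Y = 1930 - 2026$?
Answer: $-2757$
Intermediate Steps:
$Y = -96$ ($Y = 1930 - 2026 = -96$)
$Y - 2661 = -96 - 2661 = -2757$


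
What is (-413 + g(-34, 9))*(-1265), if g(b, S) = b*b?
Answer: -939895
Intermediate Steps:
g(b, S) = b²
(-413 + g(-34, 9))*(-1265) = (-413 + (-34)²)*(-1265) = (-413 + 1156)*(-1265) = 743*(-1265) = -939895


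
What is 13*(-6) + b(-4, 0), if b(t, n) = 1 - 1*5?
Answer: -82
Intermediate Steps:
b(t, n) = -4 (b(t, n) = 1 - 5 = -4)
13*(-6) + b(-4, 0) = 13*(-6) - 4 = -78 - 4 = -82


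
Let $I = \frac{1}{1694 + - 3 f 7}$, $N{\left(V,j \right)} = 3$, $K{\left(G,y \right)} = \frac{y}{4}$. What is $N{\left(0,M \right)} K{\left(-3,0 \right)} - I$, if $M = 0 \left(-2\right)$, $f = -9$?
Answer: $- \frac{1}{1883} \approx -0.00053107$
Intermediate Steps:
$M = 0$
$K{\left(G,y \right)} = \frac{y}{4}$ ($K{\left(G,y \right)} = y \frac{1}{4} = \frac{y}{4}$)
$I = \frac{1}{1883}$ ($I = \frac{1}{1694 + \left(-3\right) \left(-9\right) 7} = \frac{1}{1694 + 27 \cdot 7} = \frac{1}{1694 + 189} = \frac{1}{1883} \approx 0.00053107$)
$N{\left(0,M \right)} K{\left(-3,0 \right)} - I = 3 \cdot \frac{1}{4} \cdot 0 - \frac{1}{1883} = 3 \cdot 0 - \frac{1}{1883} = 0 - \frac{1}{1883} = - \frac{1}{1883}$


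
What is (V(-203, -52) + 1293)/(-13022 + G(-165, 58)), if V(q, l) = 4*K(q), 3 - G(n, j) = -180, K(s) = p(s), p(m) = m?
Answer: -13/347 ≈ -0.037464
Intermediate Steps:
K(s) = s
G(n, j) = 183 (G(n, j) = 3 - 1*(-180) = 3 + 180 = 183)
V(q, l) = 4*q
(V(-203, -52) + 1293)/(-13022 + G(-165, 58)) = (4*(-203) + 1293)/(-13022 + 183) = (-812 + 1293)/(-12839) = 481*(-1/12839) = -13/347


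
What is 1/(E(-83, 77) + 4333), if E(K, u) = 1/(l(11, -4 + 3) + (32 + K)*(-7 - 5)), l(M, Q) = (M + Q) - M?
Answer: 611/2647464 ≈ 0.00023079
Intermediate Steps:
l(M, Q) = Q
E(K, u) = 1/(-385 - 12*K) (E(K, u) = 1/((-4 + 3) + (32 + K)*(-7 - 5)) = 1/(-1 + (32 + K)*(-12)) = 1/(-1 + (-384 - 12*K)) = 1/(-385 - 12*K))
1/(E(-83, 77) + 4333) = 1/(-1/(385 + 12*(-83)) + 4333) = 1/(-1/(385 - 996) + 4333) = 1/(-1/(-611) + 4333) = 1/(-1*(-1/611) + 4333) = 1/(1/611 + 4333) = 1/(2647464/611) = 611/2647464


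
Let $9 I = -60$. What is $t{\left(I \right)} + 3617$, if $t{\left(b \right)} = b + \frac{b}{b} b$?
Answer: $\frac{10811}{3} \approx 3603.7$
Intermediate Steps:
$I = - \frac{20}{3}$ ($I = \frac{1}{9} \left(-60\right) = - \frac{20}{3} \approx -6.6667$)
$t{\left(b \right)} = 2 b$ ($t{\left(b \right)} = b + 1 b = b + b = 2 b$)
$t{\left(I \right)} + 3617 = 2 \left(- \frac{20}{3}\right) + 3617 = - \frac{40}{3} + 3617 = \frac{10811}{3}$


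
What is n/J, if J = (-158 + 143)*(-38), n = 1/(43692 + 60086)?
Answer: 1/59153460 ≈ 1.6905e-8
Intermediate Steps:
n = 1/103778 ≈ 9.6360e-6
J = 570 (J = -15*(-38) = 570)
n/J = (1/103778)/570 = (1/103778)*(1/570) = 1/59153460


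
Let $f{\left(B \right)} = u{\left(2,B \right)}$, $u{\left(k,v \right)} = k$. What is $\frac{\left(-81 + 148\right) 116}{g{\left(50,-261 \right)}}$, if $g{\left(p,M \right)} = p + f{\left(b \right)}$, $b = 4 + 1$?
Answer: $\frac{1943}{13} \approx 149.46$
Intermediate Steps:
$b = 5$
$f{\left(B \right)} = 2$
$g{\left(p,M \right)} = 2 + p$ ($g{\left(p,M \right)} = p + 2 = 2 + p$)
$\frac{\left(-81 + 148\right) 116}{g{\left(50,-261 \right)}} = \frac{\left(-81 + 148\right) 116}{2 + 50} = \frac{67 \cdot 116}{52} = 7772 \cdot \frac{1}{52} = \frac{1943}{13}$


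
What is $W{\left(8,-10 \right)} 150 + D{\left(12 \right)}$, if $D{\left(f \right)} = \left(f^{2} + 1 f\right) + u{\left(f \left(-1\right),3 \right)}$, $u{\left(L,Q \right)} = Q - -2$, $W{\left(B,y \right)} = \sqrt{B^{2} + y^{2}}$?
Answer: $161 + 300 \sqrt{41} \approx 2081.9$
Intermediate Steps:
$u{\left(L,Q \right)} = 2 + Q$ ($u{\left(L,Q \right)} = Q + 2 = 2 + Q$)
$D{\left(f \right)} = 5 + f + f^{2}$ ($D{\left(f \right)} = \left(f^{2} + 1 f\right) + \left(2 + 3\right) = \left(f^{2} + f\right) + 5 = \left(f + f^{2}\right) + 5 = 5 + f + f^{2}$)
$W{\left(8,-10 \right)} 150 + D{\left(12 \right)} = \sqrt{8^{2} + \left(-10\right)^{2}} \cdot 150 + \left(5 + 12 + 12^{2}\right) = \sqrt{64 + 100} \cdot 150 + \left(5 + 12 + 144\right) = \sqrt{164} \cdot 150 + 161 = 2 \sqrt{41} \cdot 150 + 161 = 300 \sqrt{41} + 161 = 161 + 300 \sqrt{41}$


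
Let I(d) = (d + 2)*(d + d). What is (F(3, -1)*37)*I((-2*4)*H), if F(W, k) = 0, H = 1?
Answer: 0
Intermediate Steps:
I(d) = 2*d*(2 + d) (I(d) = (2 + d)*(2*d) = 2*d*(2 + d))
(F(3, -1)*37)*I((-2*4)*H) = (0*37)*(2*(-2*4*1)*(2 - 2*4*1)) = 0*(2*(-8*1)*(2 - 8*1)) = 0*(2*(-8)*(2 - 8)) = 0*(2*(-8)*(-6)) = 0*96 = 0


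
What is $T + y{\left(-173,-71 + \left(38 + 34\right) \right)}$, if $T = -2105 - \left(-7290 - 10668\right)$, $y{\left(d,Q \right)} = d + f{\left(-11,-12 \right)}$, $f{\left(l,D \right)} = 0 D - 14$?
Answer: $15666$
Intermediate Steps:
$f{\left(l,D \right)} = -14$ ($f{\left(l,D \right)} = 0 - 14 = -14$)
$y{\left(d,Q \right)} = -14 + d$ ($y{\left(d,Q \right)} = d - 14 = -14 + d$)
$T = 15853$ ($T = -2105 - -17958 = -2105 + 17958 = 15853$)
$T + y{\left(-173,-71 + \left(38 + 34\right) \right)} = 15853 - 187 = 15666$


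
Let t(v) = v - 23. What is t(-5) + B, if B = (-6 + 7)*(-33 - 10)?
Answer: -71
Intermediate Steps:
B = -43 (B = 1*(-43) = -43)
t(v) = -23 + v
t(-5) + B = (-23 - 5) - 43 = -28 - 43 = -71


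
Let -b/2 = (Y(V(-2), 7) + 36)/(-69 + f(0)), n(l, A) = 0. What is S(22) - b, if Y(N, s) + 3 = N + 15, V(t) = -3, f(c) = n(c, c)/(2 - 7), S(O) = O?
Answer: 476/23 ≈ 20.696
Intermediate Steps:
f(c) = 0 (f(c) = 0/(2 - 7) = 0/(-5) = 0*(-⅕) = 0)
Y(N, s) = 12 + N (Y(N, s) = -3 + (N + 15) = -3 + (15 + N) = 12 + N)
b = 30/23 (b = -2*((12 - 3) + 36)/(-69 + 0) = -2*(9 + 36)/(-69) = -90*(-1)/69 = -2*(-15/23) = 30/23 ≈ 1.3043)
S(22) - b = 22 - 1*30/23 = 22 - 30/23 = 476/23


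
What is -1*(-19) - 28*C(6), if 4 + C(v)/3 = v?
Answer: -149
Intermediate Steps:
C(v) = -12 + 3*v
-1*(-19) - 28*C(6) = -1*(-19) - 28*(-12 + 3*6) = 19 - 28*(-12 + 18) = 19 - 28*6 = 19 - 168 = -149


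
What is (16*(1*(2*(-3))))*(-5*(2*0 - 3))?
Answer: -1440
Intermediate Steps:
(16*(1*(2*(-3))))*(-5*(2*0 - 3)) = (16*(1*(-6)))*(-5*(0 - 3)) = (16*(-6))*(-5*(-3)) = -96*15 = -1440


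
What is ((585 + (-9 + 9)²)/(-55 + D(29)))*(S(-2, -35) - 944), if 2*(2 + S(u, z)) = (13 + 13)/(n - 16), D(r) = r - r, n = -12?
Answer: 3100617/308 ≈ 10067.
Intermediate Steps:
D(r) = 0
S(u, z) = -69/28 (S(u, z) = -2 + ((13 + 13)/(-12 - 16))/2 = -2 + (26/(-28))/2 = -2 + (26*(-1/28))/2 = -2 + (½)*(-13/14) = -2 - 13/28 = -69/28)
((585 + (-9 + 9)²)/(-55 + D(29)))*(S(-2, -35) - 944) = ((585 + (-9 + 9)²)/(-55 + 0))*(-69/28 - 944) = ((585 + 0²)/(-55))*(-26501/28) = ((585 + 0)*(-1/55))*(-26501/28) = (585*(-1/55))*(-26501/28) = -117/11*(-26501/28) = 3100617/308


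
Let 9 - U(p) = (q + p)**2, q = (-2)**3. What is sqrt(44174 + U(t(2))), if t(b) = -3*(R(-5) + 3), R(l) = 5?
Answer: sqrt(43159) ≈ 207.75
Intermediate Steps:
q = -8
t(b) = -24 (t(b) = -3*(5 + 3) = -3*8 = -24)
U(p) = 9 - (-8 + p)**2
sqrt(44174 + U(t(2))) = sqrt(44174 + (9 - (-8 - 24)**2)) = sqrt(44174 + (9 - 1*(-32)**2)) = sqrt(44174 + (9 - 1*1024)) = sqrt(44174 + (9 - 1024)) = sqrt(44174 - 1015) = sqrt(43159)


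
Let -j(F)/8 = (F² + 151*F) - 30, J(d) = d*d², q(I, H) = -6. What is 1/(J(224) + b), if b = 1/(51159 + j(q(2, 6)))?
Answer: 58359/655921545217 ≈ 8.8973e-8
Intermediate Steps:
J(d) = d³
j(F) = 240 - 1208*F - 8*F² (j(F) = -8*((F² + 151*F) - 30) = -8*(-30 + F² + 151*F) = 240 - 1208*F - 8*F²)
b = 1/58359 (b = 1/(51159 + (240 - 1208*(-6) - 8*(-6)²)) = 1/(51159 + (240 + 7248 - 8*36)) = 1/(51159 + (240 + 7248 - 288)) = 1/(51159 + 7200) = 1/58359 ≈ 1.7135e-5)
1/(J(224) + b) = 1/(224³ + 1/58359) = 1/(11239424 + 1/58359) = 1/(655921545217/58359) = 58359/655921545217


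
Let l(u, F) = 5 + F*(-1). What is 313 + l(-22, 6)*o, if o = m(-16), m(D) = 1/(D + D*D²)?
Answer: 1287057/4112 ≈ 313.00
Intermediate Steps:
l(u, F) = 5 - F
m(D) = 1/(D + D³)
o = -1/4112 (o = 1/(-16 + (-16)³) = 1/(-16 - 4096) = 1/(-4112) = -1/4112 ≈ -0.00024319)
313 + l(-22, 6)*o = 313 + (5 - 1*6)*(-1/4112) = 313 + (5 - 6)*(-1/4112) = 313 - 1*(-1/4112) = 313 + 1/4112 = 1287057/4112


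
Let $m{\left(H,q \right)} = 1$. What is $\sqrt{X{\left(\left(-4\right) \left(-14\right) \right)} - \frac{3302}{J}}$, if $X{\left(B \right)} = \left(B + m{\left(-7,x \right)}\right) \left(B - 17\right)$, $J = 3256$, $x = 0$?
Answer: $\frac{\sqrt{1472278951}}{814} \approx 47.138$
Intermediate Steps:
$X{\left(B \right)} = \left(1 + B\right) \left(-17 + B\right)$ ($X{\left(B \right)} = \left(B + 1\right) \left(B - 17\right) = \left(1 + B\right) \left(-17 + B\right)$)
$\sqrt{X{\left(\left(-4\right) \left(-14\right) \right)} - \frac{3302}{J}} = \sqrt{\left(-17 + \left(\left(-4\right) \left(-14\right)\right)^{2} - 16 \left(\left(-4\right) \left(-14\right)\right)\right) - \frac{3302}{3256}} = \sqrt{\left(-17 + 56^{2} - 896\right) - \frac{1651}{1628}} = \sqrt{\left(-17 + 3136 - 896\right) - \frac{1651}{1628}} = \sqrt{2223 - \frac{1651}{1628}} = \sqrt{\frac{3617393}{1628}} = \frac{\sqrt{1472278951}}{814}$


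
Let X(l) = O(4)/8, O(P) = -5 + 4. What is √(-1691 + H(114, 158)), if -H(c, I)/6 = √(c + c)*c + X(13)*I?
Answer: √(-6290 - 5472*√57)/2 ≈ 109.09*I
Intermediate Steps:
O(P) = -1
X(l) = -⅛ (X(l) = -1/8 = -1*⅛ = -⅛)
H(c, I) = 3*I/4 - 6*√2*c^(3/2) (H(c, I) = -6*(√(c + c)*c - I/8) = -6*(√(2*c)*c - I/8) = -6*((√2*√c)*c - I/8) = -6*(√2*c^(3/2) - I/8) = -6*(-I/8 + √2*c^(3/2)) = 3*I/4 - 6*√2*c^(3/2))
√(-1691 + H(114, 158)) = √(-1691 + ((¾)*158 - 6*√2*114^(3/2))) = √(-1691 + (237/2 - 6*√2*114*√114)) = √(-1691 + (237/2 - 1368*√57)) = √(-3145/2 - 1368*√57)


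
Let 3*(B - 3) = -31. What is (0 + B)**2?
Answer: 484/9 ≈ 53.778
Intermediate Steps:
B = -22/3 (B = 3 + (1/3)*(-31) = 3 - 31/3 = -22/3 ≈ -7.3333)
(0 + B)**2 = (0 - 22/3)**2 = (-22/3)**2 = 484/9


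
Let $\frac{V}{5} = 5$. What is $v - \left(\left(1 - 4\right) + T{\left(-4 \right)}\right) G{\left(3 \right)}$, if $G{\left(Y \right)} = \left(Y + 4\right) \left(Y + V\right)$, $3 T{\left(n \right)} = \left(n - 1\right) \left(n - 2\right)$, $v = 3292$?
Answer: $1920$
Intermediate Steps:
$V = 25$ ($V = 5 \cdot 5 = 25$)
$T{\left(n \right)} = \frac{\left(-1 + n\right) \left(-2 + n\right)}{3}$ ($T{\left(n \right)} = \frac{\left(n - 1\right) \left(n - 2\right)}{3} = \frac{\left(-1 + n\right) \left(-2 + n\right)}{3}$)
$G{\left(Y \right)} = \left(4 + Y\right) \left(25 + Y\right)$ ($G{\left(Y \right)} = \left(Y + 4\right) \left(Y + 25\right) = \left(4 + Y\right) \left(25 + Y\right)$)
$v - \left(\left(1 - 4\right) + T{\left(-4 \right)}\right) G{\left(3 \right)} = 3292 - \left(\left(1 - 4\right) + \left(\frac{2}{3} - -4 + \frac{\left(-4\right)^{2}}{3}\right)\right) \left(100 + 3^{2} + 29 \cdot 3\right) = 3292 - \left(\left(1 - 4\right) + \left(\frac{2}{3} + 4 + \frac{1}{3} \cdot 16\right)\right) \left(100 + 9 + 87\right) = 3292 - \left(-3 + \left(\frac{2}{3} + 4 + \frac{16}{3}\right)\right) 196 = 3292 - \left(-3 + 10\right) 196 = 3292 - 7 \cdot 196 = 3292 - 1372 = 1920$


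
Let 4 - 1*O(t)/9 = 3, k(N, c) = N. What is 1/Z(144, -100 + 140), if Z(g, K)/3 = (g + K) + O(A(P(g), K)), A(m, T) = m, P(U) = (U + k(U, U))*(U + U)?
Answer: 1/579 ≈ 0.0017271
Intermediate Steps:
P(U) = 4*U² (P(U) = (U + U)*(U + U) = (2*U)*(2*U) = 4*U²)
O(t) = 9 (O(t) = 36 - 9*3 = 36 - 27 = 9)
Z(g, K) = 27 + 3*K + 3*g (Z(g, K) = 3*((g + K) + 9) = 3*((K + g) + 9) = 3*(9 + K + g) = 27 + 3*K + 3*g)
1/Z(144, -100 + 140) = 1/(27 + 3*(-100 + 140) + 3*144) = 1/(27 + 3*40 + 432) = 1/(27 + 120 + 432) = 1/579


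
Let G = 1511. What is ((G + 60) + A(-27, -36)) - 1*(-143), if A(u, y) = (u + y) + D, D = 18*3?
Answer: 1705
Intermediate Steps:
D = 54
A(u, y) = 54 + u + y (A(u, y) = (u + y) + 54 = 54 + u + y)
((G + 60) + A(-27, -36)) - 1*(-143) = ((1511 + 60) + (54 - 27 - 36)) - 1*(-143) = (1571 - 9) + 143 = 1562 + 143 = 1705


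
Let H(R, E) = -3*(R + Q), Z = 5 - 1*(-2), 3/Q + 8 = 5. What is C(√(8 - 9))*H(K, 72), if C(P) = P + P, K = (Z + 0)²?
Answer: -288*I ≈ -288.0*I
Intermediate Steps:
Q = -1 (Q = 3/(-8 + 5) = 3/(-3) = 3*(-⅓) = -1)
Z = 7 (Z = 5 + 2 = 7)
K = 49 (K = (7 + 0)² = 7² = 49)
C(P) = 2*P
H(R, E) = 3 - 3*R (H(R, E) = -3*(R - 1) = -3*(-1 + R) = 3 - 3*R)
C(√(8 - 9))*H(K, 72) = (2*√(8 - 9))*(3 - 3*49) = (2*√(-1))*(3 - 147) = (2*I)*(-144) = -288*I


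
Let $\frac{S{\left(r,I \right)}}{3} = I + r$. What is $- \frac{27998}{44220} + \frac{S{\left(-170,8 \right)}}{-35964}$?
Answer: $- \frac{253454}{409035} \approx -0.61964$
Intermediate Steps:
$S{\left(r,I \right)} = 3 I + 3 r$ ($S{\left(r,I \right)} = 3 \left(I + r\right) = 3 I + 3 r$)
$- \frac{27998}{44220} + \frac{S{\left(-170,8 \right)}}{-35964} = - \frac{27998}{44220} + \frac{3 \cdot 8 + 3 \left(-170\right)}{-35964} = \left(-27998\right) \frac{1}{44220} + \left(24 - 510\right) \left(- \frac{1}{35964}\right) = - \frac{13999}{22110} - - \frac{1}{74} = - \frac{13999}{22110} + \frac{1}{74} = - \frac{253454}{409035}$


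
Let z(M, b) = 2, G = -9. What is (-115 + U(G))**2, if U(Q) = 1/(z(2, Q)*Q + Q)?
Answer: 9647236/729 ≈ 13234.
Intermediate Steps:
U(Q) = 1/(3*Q) (U(Q) = 1/(2*Q + Q) = 1/(3*Q))
(-115 + U(G))**2 = (-115 + (1/3)/(-9))**2 = (-115 + (1/3)*(-1/9))**2 = (-115 - 1/27)**2 = (-3106/27)**2 = 9647236/729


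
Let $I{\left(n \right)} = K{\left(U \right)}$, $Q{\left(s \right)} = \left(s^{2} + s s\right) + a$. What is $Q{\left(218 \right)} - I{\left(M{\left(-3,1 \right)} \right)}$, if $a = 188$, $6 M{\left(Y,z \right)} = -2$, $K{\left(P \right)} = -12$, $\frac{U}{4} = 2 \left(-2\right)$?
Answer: $95248$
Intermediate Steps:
$U = -16$ ($U = 4 \cdot 2 \left(-2\right) = 4 \left(-4\right) = -16$)
$M{\left(Y,z \right)} = - \frac{1}{3}$ ($M{\left(Y,z \right)} = \frac{1}{6} \left(-2\right) = - \frac{1}{3}$)
$Q{\left(s \right)} = 188 + 2 s^{2}$ ($Q{\left(s \right)} = \left(s^{2} + s s\right) + 188 = \left(s^{2} + s^{2}\right) + 188 = 2 s^{2} + 188 = 188 + 2 s^{2}$)
$I{\left(n \right)} = -12$
$Q{\left(218 \right)} - I{\left(M{\left(-3,1 \right)} \right)} = \left(188 + 2 \cdot 218^{2}\right) - -12 = \left(188 + 2 \cdot 47524\right) + 12 = \left(188 + 95048\right) + 12 = 95236 + 12 = 95248$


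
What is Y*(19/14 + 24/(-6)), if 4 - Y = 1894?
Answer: 4995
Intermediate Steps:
Y = -1890 (Y = 4 - 1*1894 = 4 - 1894 = -1890)
Y*(19/14 + 24/(-6)) = -1890*(19/14 + 24/(-6)) = -1890*(19*(1/14) + 24*(-⅙)) = -1890*(19/14 - 4) = -1890*(-37/14) = 4995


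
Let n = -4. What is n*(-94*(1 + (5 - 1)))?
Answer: 1880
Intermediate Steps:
n*(-94*(1 + (5 - 1))) = -(-376)*(1 + (5 - 1)) = -(-376)*(1 + 4) = -(-376)*5 = -4*(-470) = 1880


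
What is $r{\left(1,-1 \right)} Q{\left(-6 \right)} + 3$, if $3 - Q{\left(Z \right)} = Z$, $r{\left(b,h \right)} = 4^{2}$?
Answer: $147$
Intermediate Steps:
$r{\left(b,h \right)} = 16$
$Q{\left(Z \right)} = 3 - Z$
$r{\left(1,-1 \right)} Q{\left(-6 \right)} + 3 = 16 \left(3 - -6\right) + 3 = 16 \left(3 + 6\right) + 3 = 16 \cdot 9 + 3 = 144 + 3 = 147$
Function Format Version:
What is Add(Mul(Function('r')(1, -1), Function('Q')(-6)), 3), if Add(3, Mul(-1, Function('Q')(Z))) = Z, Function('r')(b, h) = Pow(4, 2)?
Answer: 147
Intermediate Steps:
Function('r')(b, h) = 16
Function('Q')(Z) = Add(3, Mul(-1, Z))
Add(Mul(Function('r')(1, -1), Function('Q')(-6)), 3) = Add(Mul(16, Add(3, Mul(-1, -6))), 3) = Add(Mul(16, Add(3, 6)), 3) = Add(Mul(16, 9), 3) = Add(144, 3) = 147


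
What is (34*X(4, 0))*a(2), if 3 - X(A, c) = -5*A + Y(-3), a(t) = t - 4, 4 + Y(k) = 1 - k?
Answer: -1564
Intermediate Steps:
Y(k) = -3 - k (Y(k) = -4 + (1 - k) = -3 - k)
a(t) = -4 + t
X(A, c) = 3 + 5*A (X(A, c) = 3 - (-5*A + (-3 - 1*(-3))) = 3 - (-5*A + (-3 + 3)) = 3 - (-5*A + 0) = 3 - (-5)*A = 3 + 5*A)
(34*X(4, 0))*a(2) = (34*(3 + 5*4))*(-4 + 2) = (34*(3 + 20))*(-2) = (34*23)*(-2) = 782*(-2) = -1564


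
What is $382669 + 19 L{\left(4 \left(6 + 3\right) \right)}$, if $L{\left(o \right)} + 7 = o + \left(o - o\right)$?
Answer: $383220$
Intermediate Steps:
$L{\left(o \right)} = -7 + o$ ($L{\left(o \right)} = -7 + \left(o + \left(o - o\right)\right) = -7 + \left(o + 0\right) = -7 + o$)
$382669 + 19 L{\left(4 \left(6 + 3\right) \right)} = 382669 + 19 \left(-7 + 4 \left(6 + 3\right)\right) = 382669 + 19 \left(-7 + 4 \cdot 9\right) = 382669 + 19 \left(-7 + 36\right) = 382669 + 19 \cdot 29 = 382669 + 551 = 383220$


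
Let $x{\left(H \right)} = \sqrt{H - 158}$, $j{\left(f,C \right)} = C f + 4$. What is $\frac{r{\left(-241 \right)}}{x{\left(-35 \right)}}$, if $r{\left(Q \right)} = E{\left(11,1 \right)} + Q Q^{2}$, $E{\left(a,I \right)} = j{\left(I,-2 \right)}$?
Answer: $\frac{13997519 i \sqrt{193}}{193} \approx 1.0076 \cdot 10^{6} i$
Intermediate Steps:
$j{\left(f,C \right)} = 4 + C f$
$E{\left(a,I \right)} = 4 - 2 I$
$x{\left(H \right)} = \sqrt{-158 + H}$
$r{\left(Q \right)} = 2 + Q^{3}$ ($r{\left(Q \right)} = \left(4 - 2\right) + Q Q^{2} = \left(4 - 2\right) + Q^{3} = 2 + Q^{3}$)
$\frac{r{\left(-241 \right)}}{x{\left(-35 \right)}} = \frac{2 + \left(-241\right)^{3}}{\sqrt{-158 - 35}} = \frac{2 - 13997521}{\sqrt{-193}} = - \frac{13997519}{i \sqrt{193}} = - 13997519 \left(- \frac{i \sqrt{193}}{193}\right) = \frac{13997519 i \sqrt{193}}{193}$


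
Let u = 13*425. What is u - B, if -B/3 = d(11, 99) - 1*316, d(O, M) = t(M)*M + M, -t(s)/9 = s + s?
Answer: -524380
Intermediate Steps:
t(s) = -18*s (t(s) = -9*(s + s) = -18*s)
d(O, M) = M - 18*M**2 (d(O, M) = (-18*M)*M + M = -18*M**2 + M = M - 18*M**2)
u = 5525
B = 529905 (B = -3*(99*(1 - 18*99) - 1*316) = -3*(99*(1 - 1782) - 316) = -3*(99*(-1781) - 316) = -3*(-176319 - 316) = -3*(-176635) = 529905)
u - B = 5525 - 1*529905 = 5525 - 529905 = -524380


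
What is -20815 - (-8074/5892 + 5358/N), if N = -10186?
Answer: -312279349295/15003978 ≈ -20813.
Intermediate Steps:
-20815 - (-8074/5892 + 5358/N) = -20815 - (-8074/5892 + 5358/(-10186)) = -20815 - (-8074*1/5892 + 5358*(-1/10186)) = -20815 - (-4037/2946 - 2679/5093) = -20815 - 1*(-28452775/15003978) = -20815 + 28452775/15003978 = -312279349295/15003978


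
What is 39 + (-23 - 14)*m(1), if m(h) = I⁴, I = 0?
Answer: 39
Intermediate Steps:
m(h) = 0 (m(h) = 0⁴ = 0)
39 + (-23 - 14)*m(1) = 39 + (-23 - 14)*0 = 39 - 37*0 = 39 + 0 = 39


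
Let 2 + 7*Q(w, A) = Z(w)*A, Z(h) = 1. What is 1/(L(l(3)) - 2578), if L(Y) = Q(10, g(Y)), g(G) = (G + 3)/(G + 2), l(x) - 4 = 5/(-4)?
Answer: -133/342889 ≈ -0.00038788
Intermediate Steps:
l(x) = 11/4 (l(x) = 4 + 5/(-4) = 4 + 5*(-¼) = 4 - 5/4 = 11/4)
g(G) = (3 + G)/(2 + G)
Q(w, A) = -2/7 + A/7 (Q(w, A) = -2/7 + (1*A)/7 = -2/7 + A/7)
L(Y) = -2/7 + (3 + Y)/(7*(2 + Y)) (L(Y) = -2/7 + ((3 + Y)/(2 + Y))/7 = -2/7 + (3 + Y)/(7*(2 + Y)))
1/(L(l(3)) - 2578) = 1/((-1 - 1*11/4)/(7*(2 + 11/4)) - 2578) = 1/((-1 - 11/4)/(7*(19/4)) - 2578) = 1/((⅐)*(4/19)*(-15/4) - 2578) = 1/(-15/133 - 2578) = 1/(-342889/133) = -133/342889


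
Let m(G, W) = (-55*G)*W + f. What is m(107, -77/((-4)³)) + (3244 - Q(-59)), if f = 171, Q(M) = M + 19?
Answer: -232025/64 ≈ -3625.4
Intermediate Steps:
Q(M) = 19 + M
m(G, W) = 171 - 55*G*W (m(G, W) = (-55*G)*W + 171 = -55*G*W + 171 = 171 - 55*G*W)
m(107, -77/((-4)³)) + (3244 - Q(-59)) = (171 - 55*107*(-77/((-4)³))) + (3244 - (19 - 59)) = (171 - 55*107*(-77/(-64))) + (3244 - 1*(-40)) = (171 - 55*107*(-77*(-1/64))) + (3244 + 40) = (171 - 55*107*77/64) + 3284 = (171 - 453145/64) + 3284 = -442201/64 + 3284 = -232025/64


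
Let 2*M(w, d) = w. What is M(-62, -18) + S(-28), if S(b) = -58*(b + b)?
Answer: 3217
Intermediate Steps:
M(w, d) = w/2
S(b) = -116*b
M(-62, -18) + S(-28) = (1/2)*(-62) - 116*(-28) = -31 + 3248 = 3217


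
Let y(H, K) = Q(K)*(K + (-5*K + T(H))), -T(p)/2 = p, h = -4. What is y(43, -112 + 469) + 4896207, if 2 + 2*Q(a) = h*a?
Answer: 5978717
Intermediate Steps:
T(p) = -2*p
Q(a) = -1 - 2*a (Q(a) = -1 + (-4*a)/2 = -1 - 2*a)
y(H, K) = (-1 - 2*K)*(-4*K - 2*H) (y(H, K) = (-1 - 2*K)*(K + (-5*K - 2*H)) = (-1 - 2*K)*(-4*K - 2*H))
y(43, -112 + 469) + 4896207 = 2*(1 + 2*(-112 + 469))*(43 + 2*(-112 + 469)) + 4896207 = 2*(1 + 2*357)*(43 + 2*357) + 4896207 = 2*(1 + 714)*(43 + 714) + 4896207 = 2*715*757 + 4896207 = 1082510 + 4896207 = 5978717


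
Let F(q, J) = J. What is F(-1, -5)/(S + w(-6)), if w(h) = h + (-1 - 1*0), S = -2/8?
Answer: 20/29 ≈ 0.68966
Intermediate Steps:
S = -1/4 (S = -2*1/8 = -1/4 ≈ -0.25000)
w(h) = -1 + h (w(h) = h + (-1 + 0) = h - 1 = -1 + h)
F(-1, -5)/(S + w(-6)) = -5/(-1/4 + (-1 - 6)) = -5/(-1/4 - 7) = -5/(-29/4) = -4/29*(-5) = 20/29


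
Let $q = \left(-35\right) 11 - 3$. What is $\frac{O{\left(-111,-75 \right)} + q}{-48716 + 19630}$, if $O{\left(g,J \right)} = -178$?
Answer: $\frac{283}{14543} \approx 0.01946$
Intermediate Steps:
$q = -388$ ($q = -385 - 3 = -388$)
$\frac{O{\left(-111,-75 \right)} + q}{-48716 + 19630} = \frac{-178 - 388}{-48716 + 19630} = - \frac{566}{-29086} = \left(-566\right) \left(- \frac{1}{29086}\right) = \frac{283}{14543}$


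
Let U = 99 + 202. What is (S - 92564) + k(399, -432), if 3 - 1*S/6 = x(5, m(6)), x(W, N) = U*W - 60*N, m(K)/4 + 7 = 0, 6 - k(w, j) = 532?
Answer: -112182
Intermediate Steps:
k(w, j) = -526 (k(w, j) = 6 - 1*532 = 6 - 532 = -526)
m(K) = -28 (m(K) = -28 + 4*0 = -28 + 0 = -28)
U = 301
x(W, N) = -60*N + 301*W (x(W, N) = 301*W - 60*N = -60*N + 301*W)
S = -19092 (S = 18 - 6*(-60*(-28) + 301*5) = 18 - 6*(1680 + 1505) = 18 - 6*3185 = 18 - 19110 = -19092)
(S - 92564) + k(399, -432) = (-19092 - 92564) - 526 = -111656 - 526 = -112182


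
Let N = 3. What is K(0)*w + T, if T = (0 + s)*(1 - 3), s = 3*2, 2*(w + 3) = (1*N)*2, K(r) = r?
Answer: -12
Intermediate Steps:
w = 0 (w = -3 + ((1*3)*2)/2 = -3 + (3*2)/2 = -3 + (½)*6 = -3 + 3 = 0)
s = 6
T = -12 (T = (0 + 6)*(1 - 3) = 6*(-2) = -12)
K(0)*w + T = 0*0 - 12 = 0 - 12 = -12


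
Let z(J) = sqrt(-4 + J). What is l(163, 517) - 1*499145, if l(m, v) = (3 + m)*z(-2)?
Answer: -499145 + 166*I*sqrt(6) ≈ -4.9915e+5 + 406.62*I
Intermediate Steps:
l(m, v) = I*sqrt(6)*(3 + m) (l(m, v) = (3 + m)*sqrt(-4 - 2) = (3 + m)*sqrt(-6) = (3 + m)*(I*sqrt(6)) = I*sqrt(6)*(3 + m))
l(163, 517) - 1*499145 = I*sqrt(6)*(3 + 163) - 1*499145 = I*sqrt(6)*166 - 499145 = 166*I*sqrt(6) - 499145 = -499145 + 166*I*sqrt(6)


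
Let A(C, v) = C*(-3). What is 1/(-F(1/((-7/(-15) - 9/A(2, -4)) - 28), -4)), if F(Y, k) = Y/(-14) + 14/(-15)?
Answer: 82005/76313 ≈ 1.0746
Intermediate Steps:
A(C, v) = -3*C
F(Y, k) = -14/15 - Y/14 (F(Y, k) = Y*(-1/14) + 14*(-1/15) = -Y/14 - 14/15 = -14/15 - Y/14)
1/(-F(1/((-7/(-15) - 9/A(2, -4)) - 28), -4)) = 1/(-(-14/15 - 1/(14*((-7/(-15) - 9/((-3*2))) - 28)))) = 1/(-(-14/15 - 1/(14*((-7*(-1/15) - 9/(-6)) - 28)))) = 1/(-(-14/15 - 1/(14*((7/15 - 9*(-1/6)) - 28)))) = 1/(-(-14/15 - 1/(14*((7/15 + 3/2) - 28)))) = 1/(-(-14/15 - 1/(14*(59/30 - 28)))) = 1/(-(-14/15 - 1/(14*(-781/30)))) = 1/(-(-14/15 - 1/14*(-30/781))) = 1/(-(-14/15 + 15/5467)) = 1/(-1*(-76313/82005)) = 1/(76313/82005) = 82005/76313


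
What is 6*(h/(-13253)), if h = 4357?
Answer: -26142/13253 ≈ -1.9725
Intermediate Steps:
6*(h/(-13253)) = 6*(4357/(-13253)) = 6*(4357*(-1/13253)) = 6*(-4357/13253) = -26142/13253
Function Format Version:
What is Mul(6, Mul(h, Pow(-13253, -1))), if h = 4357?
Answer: Rational(-26142, 13253) ≈ -1.9725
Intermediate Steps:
Mul(6, Mul(h, Pow(-13253, -1))) = Mul(6, Mul(4357, Pow(-13253, -1))) = Mul(6, Mul(4357, Rational(-1, 13253))) = Mul(6, Rational(-4357, 13253)) = Rational(-26142, 13253)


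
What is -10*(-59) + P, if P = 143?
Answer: 733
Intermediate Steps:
-10*(-59) + P = -10*(-59) + 143 = 590 + 143 = 733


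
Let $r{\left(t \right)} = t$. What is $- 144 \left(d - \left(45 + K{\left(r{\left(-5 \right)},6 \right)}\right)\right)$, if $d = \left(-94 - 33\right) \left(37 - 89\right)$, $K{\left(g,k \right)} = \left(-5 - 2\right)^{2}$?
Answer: $-937440$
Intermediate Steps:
$K{\left(g,k \right)} = 49$ ($K{\left(g,k \right)} = \left(-7\right)^{2} = 49$)
$d = 6604$ ($d = \left(-127\right) \left(-52\right) = 6604$)
$- 144 \left(d - \left(45 + K{\left(r{\left(-5 \right)},6 \right)}\right)\right) = - 144 \left(6604 - 94\right) = \left(-144\right) 6510 = -937440$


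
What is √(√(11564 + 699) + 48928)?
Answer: √(48928 + √12263) ≈ 221.45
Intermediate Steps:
√(√(11564 + 699) + 48928) = √(√12263 + 48928) = √(48928 + √12263)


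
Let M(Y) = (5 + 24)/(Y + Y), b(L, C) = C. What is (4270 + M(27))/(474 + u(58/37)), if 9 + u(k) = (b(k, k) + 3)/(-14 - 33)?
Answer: 401029051/43657164 ≈ 9.1859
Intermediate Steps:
M(Y) = 29/(2*Y) (M(Y) = 29/((2*Y)) = 29*(1/(2*Y)) = 29/(2*Y))
u(k) = -426/47 - k/47 (u(k) = -9 + (k + 3)/(-14 - 33) = -9 + (3 + k)/(-47) = -9 + (3 + k)*(-1/47) = -9 + (-3/47 - k/47) = -426/47 - k/47)
(4270 + M(27))/(474 + u(58/37)) = (4270 + (29/2)/27)/(474 + (-426/47 - 58/(47*37))) = (4270 + (29/2)*(1/27))/(474 + (-426/47 - 58/(47*37))) = (4270 + 29/54)/(474 + (-426/47 - 1/47*58/37)) = 230609/(54*(474 + (-426/47 - 58/1739))) = 230609/(54*(474 - 15820/1739)) = 230609/(54*(808466/1739)) = (230609/54)*(1739/808466) = 401029051/43657164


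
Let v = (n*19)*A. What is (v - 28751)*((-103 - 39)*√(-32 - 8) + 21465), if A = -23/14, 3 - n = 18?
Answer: -8499259935/14 + 56226178*I*√10/7 ≈ -6.0709e+8 + 2.54e+7*I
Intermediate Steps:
n = -15 (n = 3 - 1*18 = 3 - 18 = -15)
A = -23/14 (A = -23*1/14 = -23/14 ≈ -1.6429)
v = 6555/14 (v = -15*19*(-23/14) = -285*(-23/14) = 6555/14 ≈ 468.21)
(v - 28751)*((-103 - 39)*√(-32 - 8) + 21465) = (6555/14 - 28751)*((-103 - 39)*√(-32 - 8) + 21465) = -395959*(-284*I*√10 + 21465)/14 = -395959*(21465 - 284*I*√10)/14 = -8499259935/14 + 56226178*I*√10/7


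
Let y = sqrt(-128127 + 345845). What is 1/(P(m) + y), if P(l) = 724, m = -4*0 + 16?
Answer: 362/153229 - sqrt(217718)/306458 ≈ 0.00083991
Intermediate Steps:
m = 16 (m = 0 + 16 = 16)
y = sqrt(217718) ≈ 466.60
1/(P(m) + y) = 1/(724 + sqrt(217718))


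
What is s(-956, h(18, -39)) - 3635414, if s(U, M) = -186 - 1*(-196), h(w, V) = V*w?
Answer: -3635404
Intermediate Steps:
s(U, M) = 10 (s(U, M) = -186 + 196 = 10)
s(-956, h(18, -39)) - 3635414 = 10 - 3635414 = -3635404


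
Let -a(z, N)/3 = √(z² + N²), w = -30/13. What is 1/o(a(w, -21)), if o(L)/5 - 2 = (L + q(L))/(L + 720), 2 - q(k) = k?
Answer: 87052419/871742680 - 1989*√29/871742680 ≈ 0.099848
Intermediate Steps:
q(k) = 2 - k
w = -30/13 (w = -30*1/13 = -30/13 ≈ -2.3077)
a(z, N) = -3*√(N² + z²) (a(z, N) = -3*√(z² + N²) = -3*√(N² + z²))
o(L) = 10 + 10/(720 + L) (o(L) = 10 + 5*((L + (2 - L))/(L + 720)) = 10 + 5*(2/(720 + L)) = 10 + 10/(720 + L))
1/o(a(w, -21)) = 1/(10*(721 - 3*√((-21)² + (-30/13)²))/(720 - 3*√((-21)² + (-30/13)²))) = 1/(10*(721 - 3*√(441 + 900/169))/(720 - 3*√(441 + 900/169))) = 1/(10*(721 - 153*√29/13)/(720 - 153*√29/13)) = (720 - 153*√29/13)/(10*(721 - 153*√29/13))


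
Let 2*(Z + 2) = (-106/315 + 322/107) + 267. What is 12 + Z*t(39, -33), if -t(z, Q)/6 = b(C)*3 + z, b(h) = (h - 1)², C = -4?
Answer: -340226174/3745 ≈ -90848.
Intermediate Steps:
b(h) = (-1 + h)²
Z = 8954503/67410 (Z = -2 + ((-106/315 + 322/107) + 267)/2 = -2 + (90088/33705 + 267)/2 = -2 + (½)*(9089323/33705) = -2 + 9089323/67410 = 8954503/67410 ≈ 132.84)
t(z, Q) = -450 - 6*z (t(z, Q) = -6*((-1 - 4)²*3 + z) = -6*((-5)²*3 + z) = -6*(25*3 + z) = -6*(75 + z) = -450 - 6*z)
12 + Z*t(39, -33) = 12 + 8954503*(-450 - 6*39)/67410 = 12 + 8954503*(-450 - 234)/67410 = 12 + (8954503/67410)*(-684) = 12 - 340271114/3745 = -340226174/3745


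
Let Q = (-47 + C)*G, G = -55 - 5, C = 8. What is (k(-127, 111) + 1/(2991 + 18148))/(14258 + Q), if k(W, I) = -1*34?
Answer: -718725/350865122 ≈ -0.0020484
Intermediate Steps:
G = -60
k(W, I) = -34
Q = 2340 (Q = (-47 + 8)*(-60) = -39*(-60) = 2340)
(k(-127, 111) + 1/(2991 + 18148))/(14258 + Q) = (-34 + 1/(2991 + 18148))/(14258 + 2340) = (-34 + 1/21139)/16598 = (-34 + 1/21139)*(1/16598) = -718725/21139*1/16598 = -718725/350865122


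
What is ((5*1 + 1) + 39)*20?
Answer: 900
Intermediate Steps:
((5*1 + 1) + 39)*20 = ((5 + 1) + 39)*20 = (6 + 39)*20 = 45*20 = 900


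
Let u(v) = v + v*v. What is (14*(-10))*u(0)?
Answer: 0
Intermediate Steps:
u(v) = v + v²
(14*(-10))*u(0) = (14*(-10))*(0*(1 + 0)) = -0 = -140*0 = 0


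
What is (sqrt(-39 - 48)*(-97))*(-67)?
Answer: 6499*I*sqrt(87) ≈ 60619.0*I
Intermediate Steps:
(sqrt(-39 - 48)*(-97))*(-67) = (sqrt(-87)*(-97))*(-67) = ((I*sqrt(87))*(-97))*(-67) = -97*I*sqrt(87)*(-67) = 6499*I*sqrt(87)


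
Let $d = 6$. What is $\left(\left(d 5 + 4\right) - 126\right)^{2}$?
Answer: $8464$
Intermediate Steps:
$\left(\left(d 5 + 4\right) - 126\right)^{2} = \left(\left(6 \cdot 5 + 4\right) - 126\right)^{2} = \left(\left(30 + 4\right) - 126\right)^{2} = \left(34 - 126\right)^{2} = \left(-92\right)^{2} = 8464$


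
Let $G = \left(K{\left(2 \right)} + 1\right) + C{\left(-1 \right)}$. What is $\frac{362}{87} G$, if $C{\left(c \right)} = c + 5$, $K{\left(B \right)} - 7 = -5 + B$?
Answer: $\frac{1086}{29} \approx 37.448$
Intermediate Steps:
$K{\left(B \right)} = 2 + B$ ($K{\left(B \right)} = 7 + \left(-5 + B\right) = 2 + B$)
$C{\left(c \right)} = 5 + c$
$G = 9$ ($G = \left(\left(2 + 2\right) + 1\right) + \left(5 - 1\right) = \left(4 + 1\right) + 4 = 5 + 4 = 9$)
$\frac{362}{87} G = \frac{362}{87} \cdot 9 = \frac{1086}{29}$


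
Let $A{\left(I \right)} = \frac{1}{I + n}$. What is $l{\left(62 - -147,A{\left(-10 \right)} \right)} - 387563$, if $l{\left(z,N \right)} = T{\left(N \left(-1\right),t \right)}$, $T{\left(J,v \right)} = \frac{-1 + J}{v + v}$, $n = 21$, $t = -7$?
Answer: $- \frac{29842345}{77} \approx -3.8756 \cdot 10^{5}$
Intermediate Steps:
$T{\left(J,v \right)} = \frac{-1 + J}{2 v}$
$A{\left(I \right)} = \frac{1}{21 + I}$ ($A{\left(I \right)} = \frac{1}{I + 21} = \frac{1}{21 + I}$)
$l{\left(z,N \right)} = \frac{1}{14} + \frac{N}{14}$ ($l{\left(z,N \right)} = \frac{-1 + N \left(-1\right)}{2 \left(-7\right)} = \frac{1}{2} \left(- \frac{1}{7}\right) \left(-1 - N\right) = \frac{1}{14} + \frac{N}{14}$)
$l{\left(62 - -147,A{\left(-10 \right)} \right)} - 387563 = \left(\frac{1}{14} + \frac{1}{14 \left(21 - 10\right)}\right) - 387563 = \left(\frac{1}{14} + \frac{1}{14 \cdot 11}\right) - 387563 = \left(\frac{1}{14} + \frac{1}{14} \cdot \frac{1}{11}\right) - 387563 = \left(\frac{1}{14} + \frac{1}{154}\right) - 387563 = \frac{6}{77} - 387563 = - \frac{29842345}{77}$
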